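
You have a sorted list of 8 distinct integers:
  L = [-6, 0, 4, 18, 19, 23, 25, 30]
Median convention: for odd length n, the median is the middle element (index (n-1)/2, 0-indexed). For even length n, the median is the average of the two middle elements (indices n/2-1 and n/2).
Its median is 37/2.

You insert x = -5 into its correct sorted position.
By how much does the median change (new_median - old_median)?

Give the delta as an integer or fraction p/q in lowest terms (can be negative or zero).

Old median = 37/2
After inserting x = -5: new sorted = [-6, -5, 0, 4, 18, 19, 23, 25, 30]
New median = 18
Delta = 18 - 37/2 = -1/2

Answer: -1/2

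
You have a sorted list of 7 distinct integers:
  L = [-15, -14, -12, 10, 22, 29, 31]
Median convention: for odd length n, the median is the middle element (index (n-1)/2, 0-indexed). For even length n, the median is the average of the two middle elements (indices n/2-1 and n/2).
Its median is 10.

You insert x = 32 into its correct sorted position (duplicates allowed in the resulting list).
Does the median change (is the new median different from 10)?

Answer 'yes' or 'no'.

Answer: yes

Derivation:
Old median = 10
Insert x = 32
New median = 16
Changed? yes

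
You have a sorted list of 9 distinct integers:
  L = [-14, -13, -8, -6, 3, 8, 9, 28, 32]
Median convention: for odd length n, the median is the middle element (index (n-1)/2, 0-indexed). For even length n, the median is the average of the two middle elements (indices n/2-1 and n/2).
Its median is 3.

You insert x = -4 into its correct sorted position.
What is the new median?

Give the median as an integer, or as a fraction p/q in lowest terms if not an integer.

Old list (sorted, length 9): [-14, -13, -8, -6, 3, 8, 9, 28, 32]
Old median = 3
Insert x = -4
Old length odd (9). Middle was index 4 = 3.
New length even (10). New median = avg of two middle elements.
x = -4: 4 elements are < x, 5 elements are > x.
New sorted list: [-14, -13, -8, -6, -4, 3, 8, 9, 28, 32]
New median = -1/2

Answer: -1/2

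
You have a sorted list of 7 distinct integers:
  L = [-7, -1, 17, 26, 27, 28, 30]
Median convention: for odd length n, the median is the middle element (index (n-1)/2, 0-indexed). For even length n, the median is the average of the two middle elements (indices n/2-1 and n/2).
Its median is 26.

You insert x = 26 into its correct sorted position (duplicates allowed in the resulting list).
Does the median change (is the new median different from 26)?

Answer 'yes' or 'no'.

Answer: no

Derivation:
Old median = 26
Insert x = 26
New median = 26
Changed? no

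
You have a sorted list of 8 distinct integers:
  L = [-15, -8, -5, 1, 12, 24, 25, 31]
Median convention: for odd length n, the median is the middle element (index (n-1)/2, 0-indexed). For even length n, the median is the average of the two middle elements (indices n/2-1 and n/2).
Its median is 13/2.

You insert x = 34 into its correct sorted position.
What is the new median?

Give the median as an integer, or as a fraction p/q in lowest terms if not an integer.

Answer: 12

Derivation:
Old list (sorted, length 8): [-15, -8, -5, 1, 12, 24, 25, 31]
Old median = 13/2
Insert x = 34
Old length even (8). Middle pair: indices 3,4 = 1,12.
New length odd (9). New median = single middle element.
x = 34: 8 elements are < x, 0 elements are > x.
New sorted list: [-15, -8, -5, 1, 12, 24, 25, 31, 34]
New median = 12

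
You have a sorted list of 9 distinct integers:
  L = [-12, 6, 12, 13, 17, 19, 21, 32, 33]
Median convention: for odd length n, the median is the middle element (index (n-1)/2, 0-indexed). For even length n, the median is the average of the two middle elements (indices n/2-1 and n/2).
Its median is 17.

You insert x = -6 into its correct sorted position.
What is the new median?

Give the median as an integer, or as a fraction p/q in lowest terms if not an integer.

Answer: 15

Derivation:
Old list (sorted, length 9): [-12, 6, 12, 13, 17, 19, 21, 32, 33]
Old median = 17
Insert x = -6
Old length odd (9). Middle was index 4 = 17.
New length even (10). New median = avg of two middle elements.
x = -6: 1 elements are < x, 8 elements are > x.
New sorted list: [-12, -6, 6, 12, 13, 17, 19, 21, 32, 33]
New median = 15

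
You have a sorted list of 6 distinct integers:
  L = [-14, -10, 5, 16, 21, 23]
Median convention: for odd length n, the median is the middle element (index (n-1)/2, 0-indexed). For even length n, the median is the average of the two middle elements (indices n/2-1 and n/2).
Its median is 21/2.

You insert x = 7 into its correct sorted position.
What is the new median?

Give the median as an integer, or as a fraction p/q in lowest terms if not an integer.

Old list (sorted, length 6): [-14, -10, 5, 16, 21, 23]
Old median = 21/2
Insert x = 7
Old length even (6). Middle pair: indices 2,3 = 5,16.
New length odd (7). New median = single middle element.
x = 7: 3 elements are < x, 3 elements are > x.
New sorted list: [-14, -10, 5, 7, 16, 21, 23]
New median = 7

Answer: 7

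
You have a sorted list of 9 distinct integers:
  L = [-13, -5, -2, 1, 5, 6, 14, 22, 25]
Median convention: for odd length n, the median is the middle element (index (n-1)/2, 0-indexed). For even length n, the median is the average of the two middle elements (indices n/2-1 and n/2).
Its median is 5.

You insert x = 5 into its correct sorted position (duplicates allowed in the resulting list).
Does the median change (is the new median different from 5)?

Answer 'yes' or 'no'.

Old median = 5
Insert x = 5
New median = 5
Changed? no

Answer: no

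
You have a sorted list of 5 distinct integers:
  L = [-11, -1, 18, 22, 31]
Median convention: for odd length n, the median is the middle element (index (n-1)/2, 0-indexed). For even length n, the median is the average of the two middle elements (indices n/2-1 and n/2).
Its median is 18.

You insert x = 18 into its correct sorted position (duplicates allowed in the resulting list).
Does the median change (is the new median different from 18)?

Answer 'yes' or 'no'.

Answer: no

Derivation:
Old median = 18
Insert x = 18
New median = 18
Changed? no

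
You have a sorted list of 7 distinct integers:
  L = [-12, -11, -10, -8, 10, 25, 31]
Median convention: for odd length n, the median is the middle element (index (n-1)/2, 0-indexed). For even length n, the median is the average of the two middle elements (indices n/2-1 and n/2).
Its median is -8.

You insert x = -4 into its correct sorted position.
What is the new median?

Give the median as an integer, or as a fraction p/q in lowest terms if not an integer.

Old list (sorted, length 7): [-12, -11, -10, -8, 10, 25, 31]
Old median = -8
Insert x = -4
Old length odd (7). Middle was index 3 = -8.
New length even (8). New median = avg of two middle elements.
x = -4: 4 elements are < x, 3 elements are > x.
New sorted list: [-12, -11, -10, -8, -4, 10, 25, 31]
New median = -6

Answer: -6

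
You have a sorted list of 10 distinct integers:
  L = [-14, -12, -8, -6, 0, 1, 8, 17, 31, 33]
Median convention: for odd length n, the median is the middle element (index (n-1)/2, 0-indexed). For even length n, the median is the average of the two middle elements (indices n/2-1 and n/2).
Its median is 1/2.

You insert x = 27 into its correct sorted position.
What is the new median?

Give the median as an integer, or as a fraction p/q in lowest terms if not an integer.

Answer: 1

Derivation:
Old list (sorted, length 10): [-14, -12, -8, -6, 0, 1, 8, 17, 31, 33]
Old median = 1/2
Insert x = 27
Old length even (10). Middle pair: indices 4,5 = 0,1.
New length odd (11). New median = single middle element.
x = 27: 8 elements are < x, 2 elements are > x.
New sorted list: [-14, -12, -8, -6, 0, 1, 8, 17, 27, 31, 33]
New median = 1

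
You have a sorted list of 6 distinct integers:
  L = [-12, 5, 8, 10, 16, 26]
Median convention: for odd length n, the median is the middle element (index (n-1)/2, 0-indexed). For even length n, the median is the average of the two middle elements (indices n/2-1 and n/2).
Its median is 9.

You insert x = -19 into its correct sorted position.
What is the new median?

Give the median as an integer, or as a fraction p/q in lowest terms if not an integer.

Old list (sorted, length 6): [-12, 5, 8, 10, 16, 26]
Old median = 9
Insert x = -19
Old length even (6). Middle pair: indices 2,3 = 8,10.
New length odd (7). New median = single middle element.
x = -19: 0 elements are < x, 6 elements are > x.
New sorted list: [-19, -12, 5, 8, 10, 16, 26]
New median = 8

Answer: 8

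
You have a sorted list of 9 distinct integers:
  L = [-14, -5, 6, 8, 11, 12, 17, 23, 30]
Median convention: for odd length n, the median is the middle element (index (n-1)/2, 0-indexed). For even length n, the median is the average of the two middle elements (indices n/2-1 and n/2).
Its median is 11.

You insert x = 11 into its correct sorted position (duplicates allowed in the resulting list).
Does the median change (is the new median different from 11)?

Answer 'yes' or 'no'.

Old median = 11
Insert x = 11
New median = 11
Changed? no

Answer: no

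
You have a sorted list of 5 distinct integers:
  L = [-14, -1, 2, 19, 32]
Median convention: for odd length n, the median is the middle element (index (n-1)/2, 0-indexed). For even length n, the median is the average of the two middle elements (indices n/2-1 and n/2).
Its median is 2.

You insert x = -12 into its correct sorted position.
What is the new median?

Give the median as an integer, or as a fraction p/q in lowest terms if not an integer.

Answer: 1/2

Derivation:
Old list (sorted, length 5): [-14, -1, 2, 19, 32]
Old median = 2
Insert x = -12
Old length odd (5). Middle was index 2 = 2.
New length even (6). New median = avg of two middle elements.
x = -12: 1 elements are < x, 4 elements are > x.
New sorted list: [-14, -12, -1, 2, 19, 32]
New median = 1/2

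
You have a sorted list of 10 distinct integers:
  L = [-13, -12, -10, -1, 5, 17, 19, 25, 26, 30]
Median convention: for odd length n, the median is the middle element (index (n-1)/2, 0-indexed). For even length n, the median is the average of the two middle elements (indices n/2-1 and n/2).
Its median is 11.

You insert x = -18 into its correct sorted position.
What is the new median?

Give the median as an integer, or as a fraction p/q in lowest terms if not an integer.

Old list (sorted, length 10): [-13, -12, -10, -1, 5, 17, 19, 25, 26, 30]
Old median = 11
Insert x = -18
Old length even (10). Middle pair: indices 4,5 = 5,17.
New length odd (11). New median = single middle element.
x = -18: 0 elements are < x, 10 elements are > x.
New sorted list: [-18, -13, -12, -10, -1, 5, 17, 19, 25, 26, 30]
New median = 5

Answer: 5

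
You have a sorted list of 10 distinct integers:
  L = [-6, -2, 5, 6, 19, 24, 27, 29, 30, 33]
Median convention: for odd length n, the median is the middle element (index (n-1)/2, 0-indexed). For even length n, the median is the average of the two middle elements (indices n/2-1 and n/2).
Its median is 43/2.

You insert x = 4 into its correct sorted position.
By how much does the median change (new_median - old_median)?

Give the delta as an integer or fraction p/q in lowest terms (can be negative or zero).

Old median = 43/2
After inserting x = 4: new sorted = [-6, -2, 4, 5, 6, 19, 24, 27, 29, 30, 33]
New median = 19
Delta = 19 - 43/2 = -5/2

Answer: -5/2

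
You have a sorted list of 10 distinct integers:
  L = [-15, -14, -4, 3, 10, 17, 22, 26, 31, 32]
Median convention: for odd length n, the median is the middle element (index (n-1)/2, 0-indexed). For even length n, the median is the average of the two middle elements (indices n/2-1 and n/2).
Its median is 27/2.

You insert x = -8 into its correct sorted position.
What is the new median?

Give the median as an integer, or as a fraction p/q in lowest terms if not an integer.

Answer: 10

Derivation:
Old list (sorted, length 10): [-15, -14, -4, 3, 10, 17, 22, 26, 31, 32]
Old median = 27/2
Insert x = -8
Old length even (10). Middle pair: indices 4,5 = 10,17.
New length odd (11). New median = single middle element.
x = -8: 2 elements are < x, 8 elements are > x.
New sorted list: [-15, -14, -8, -4, 3, 10, 17, 22, 26, 31, 32]
New median = 10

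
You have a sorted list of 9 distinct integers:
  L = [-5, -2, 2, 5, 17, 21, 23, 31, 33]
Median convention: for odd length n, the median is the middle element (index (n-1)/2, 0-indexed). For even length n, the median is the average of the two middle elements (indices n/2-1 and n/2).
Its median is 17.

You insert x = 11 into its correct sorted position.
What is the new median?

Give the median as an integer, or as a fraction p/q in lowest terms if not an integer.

Old list (sorted, length 9): [-5, -2, 2, 5, 17, 21, 23, 31, 33]
Old median = 17
Insert x = 11
Old length odd (9). Middle was index 4 = 17.
New length even (10). New median = avg of two middle elements.
x = 11: 4 elements are < x, 5 elements are > x.
New sorted list: [-5, -2, 2, 5, 11, 17, 21, 23, 31, 33]
New median = 14

Answer: 14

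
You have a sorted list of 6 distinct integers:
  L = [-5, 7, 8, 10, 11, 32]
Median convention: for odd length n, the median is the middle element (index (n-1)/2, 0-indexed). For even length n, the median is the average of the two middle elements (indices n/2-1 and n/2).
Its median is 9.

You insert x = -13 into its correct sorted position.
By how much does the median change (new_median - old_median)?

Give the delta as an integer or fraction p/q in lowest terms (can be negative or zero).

Old median = 9
After inserting x = -13: new sorted = [-13, -5, 7, 8, 10, 11, 32]
New median = 8
Delta = 8 - 9 = -1

Answer: -1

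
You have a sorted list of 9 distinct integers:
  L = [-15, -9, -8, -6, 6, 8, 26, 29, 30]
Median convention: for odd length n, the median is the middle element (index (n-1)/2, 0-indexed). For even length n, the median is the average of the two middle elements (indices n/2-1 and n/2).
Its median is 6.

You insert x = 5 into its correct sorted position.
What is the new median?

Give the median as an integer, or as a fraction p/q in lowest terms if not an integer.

Old list (sorted, length 9): [-15, -9, -8, -6, 6, 8, 26, 29, 30]
Old median = 6
Insert x = 5
Old length odd (9). Middle was index 4 = 6.
New length even (10). New median = avg of two middle elements.
x = 5: 4 elements are < x, 5 elements are > x.
New sorted list: [-15, -9, -8, -6, 5, 6, 8, 26, 29, 30]
New median = 11/2

Answer: 11/2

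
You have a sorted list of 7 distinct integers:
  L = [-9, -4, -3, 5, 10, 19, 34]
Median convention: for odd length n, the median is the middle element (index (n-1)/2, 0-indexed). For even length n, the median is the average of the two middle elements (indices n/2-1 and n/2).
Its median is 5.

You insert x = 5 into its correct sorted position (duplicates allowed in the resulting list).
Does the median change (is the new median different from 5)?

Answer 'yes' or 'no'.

Answer: no

Derivation:
Old median = 5
Insert x = 5
New median = 5
Changed? no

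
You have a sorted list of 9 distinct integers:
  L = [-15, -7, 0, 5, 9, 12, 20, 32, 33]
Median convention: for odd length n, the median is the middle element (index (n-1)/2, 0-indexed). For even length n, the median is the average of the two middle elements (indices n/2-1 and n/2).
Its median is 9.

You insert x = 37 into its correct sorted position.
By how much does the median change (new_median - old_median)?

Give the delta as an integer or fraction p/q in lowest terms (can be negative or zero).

Old median = 9
After inserting x = 37: new sorted = [-15, -7, 0, 5, 9, 12, 20, 32, 33, 37]
New median = 21/2
Delta = 21/2 - 9 = 3/2

Answer: 3/2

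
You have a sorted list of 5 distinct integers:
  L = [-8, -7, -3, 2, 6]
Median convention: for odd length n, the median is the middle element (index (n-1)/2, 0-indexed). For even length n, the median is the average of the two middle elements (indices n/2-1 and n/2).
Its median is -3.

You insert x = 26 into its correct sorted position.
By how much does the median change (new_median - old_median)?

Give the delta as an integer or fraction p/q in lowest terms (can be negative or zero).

Old median = -3
After inserting x = 26: new sorted = [-8, -7, -3, 2, 6, 26]
New median = -1/2
Delta = -1/2 - -3 = 5/2

Answer: 5/2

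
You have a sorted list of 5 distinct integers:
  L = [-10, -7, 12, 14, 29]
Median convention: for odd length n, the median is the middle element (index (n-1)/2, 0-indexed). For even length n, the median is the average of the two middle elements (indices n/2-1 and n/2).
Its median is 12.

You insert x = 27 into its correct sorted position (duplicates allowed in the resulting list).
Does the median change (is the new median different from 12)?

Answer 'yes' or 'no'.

Answer: yes

Derivation:
Old median = 12
Insert x = 27
New median = 13
Changed? yes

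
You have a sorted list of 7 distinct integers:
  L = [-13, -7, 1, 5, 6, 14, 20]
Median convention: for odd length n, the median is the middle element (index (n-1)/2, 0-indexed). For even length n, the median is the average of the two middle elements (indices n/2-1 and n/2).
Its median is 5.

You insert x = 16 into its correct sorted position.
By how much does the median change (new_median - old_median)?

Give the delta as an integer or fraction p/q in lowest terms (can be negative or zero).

Old median = 5
After inserting x = 16: new sorted = [-13, -7, 1, 5, 6, 14, 16, 20]
New median = 11/2
Delta = 11/2 - 5 = 1/2

Answer: 1/2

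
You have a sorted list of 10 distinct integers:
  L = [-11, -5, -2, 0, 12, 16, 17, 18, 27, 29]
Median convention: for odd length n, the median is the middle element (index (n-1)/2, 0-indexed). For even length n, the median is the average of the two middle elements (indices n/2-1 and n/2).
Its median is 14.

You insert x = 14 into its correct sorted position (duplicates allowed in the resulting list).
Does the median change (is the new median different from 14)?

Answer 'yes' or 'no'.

Answer: no

Derivation:
Old median = 14
Insert x = 14
New median = 14
Changed? no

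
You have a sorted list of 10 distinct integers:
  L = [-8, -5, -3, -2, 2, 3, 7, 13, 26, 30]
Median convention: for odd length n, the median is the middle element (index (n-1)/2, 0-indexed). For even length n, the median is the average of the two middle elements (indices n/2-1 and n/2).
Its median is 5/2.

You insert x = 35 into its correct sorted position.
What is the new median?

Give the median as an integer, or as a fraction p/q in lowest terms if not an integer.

Old list (sorted, length 10): [-8, -5, -3, -2, 2, 3, 7, 13, 26, 30]
Old median = 5/2
Insert x = 35
Old length even (10). Middle pair: indices 4,5 = 2,3.
New length odd (11). New median = single middle element.
x = 35: 10 elements are < x, 0 elements are > x.
New sorted list: [-8, -5, -3, -2, 2, 3, 7, 13, 26, 30, 35]
New median = 3

Answer: 3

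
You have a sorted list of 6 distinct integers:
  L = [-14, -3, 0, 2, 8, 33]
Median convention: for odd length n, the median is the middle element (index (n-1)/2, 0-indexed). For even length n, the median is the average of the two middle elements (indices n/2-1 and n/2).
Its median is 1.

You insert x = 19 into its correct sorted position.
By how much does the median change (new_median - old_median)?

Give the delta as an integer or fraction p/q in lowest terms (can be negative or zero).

Answer: 1

Derivation:
Old median = 1
After inserting x = 19: new sorted = [-14, -3, 0, 2, 8, 19, 33]
New median = 2
Delta = 2 - 1 = 1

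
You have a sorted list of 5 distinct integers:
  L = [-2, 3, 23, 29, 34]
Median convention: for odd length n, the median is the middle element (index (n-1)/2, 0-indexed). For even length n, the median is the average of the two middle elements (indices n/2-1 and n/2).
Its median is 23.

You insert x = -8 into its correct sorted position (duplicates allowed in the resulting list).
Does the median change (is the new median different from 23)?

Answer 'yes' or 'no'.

Old median = 23
Insert x = -8
New median = 13
Changed? yes

Answer: yes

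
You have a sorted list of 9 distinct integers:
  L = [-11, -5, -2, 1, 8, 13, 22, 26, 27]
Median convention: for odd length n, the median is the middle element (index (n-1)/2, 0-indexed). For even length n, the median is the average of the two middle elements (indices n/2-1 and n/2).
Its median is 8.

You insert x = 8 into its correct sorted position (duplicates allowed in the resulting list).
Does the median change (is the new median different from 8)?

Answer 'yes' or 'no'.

Old median = 8
Insert x = 8
New median = 8
Changed? no

Answer: no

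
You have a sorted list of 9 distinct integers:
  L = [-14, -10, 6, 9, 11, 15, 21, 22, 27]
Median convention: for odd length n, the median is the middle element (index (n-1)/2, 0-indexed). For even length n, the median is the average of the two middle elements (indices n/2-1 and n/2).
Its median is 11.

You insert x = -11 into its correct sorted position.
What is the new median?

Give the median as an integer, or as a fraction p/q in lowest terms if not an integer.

Answer: 10

Derivation:
Old list (sorted, length 9): [-14, -10, 6, 9, 11, 15, 21, 22, 27]
Old median = 11
Insert x = -11
Old length odd (9). Middle was index 4 = 11.
New length even (10). New median = avg of two middle elements.
x = -11: 1 elements are < x, 8 elements are > x.
New sorted list: [-14, -11, -10, 6, 9, 11, 15, 21, 22, 27]
New median = 10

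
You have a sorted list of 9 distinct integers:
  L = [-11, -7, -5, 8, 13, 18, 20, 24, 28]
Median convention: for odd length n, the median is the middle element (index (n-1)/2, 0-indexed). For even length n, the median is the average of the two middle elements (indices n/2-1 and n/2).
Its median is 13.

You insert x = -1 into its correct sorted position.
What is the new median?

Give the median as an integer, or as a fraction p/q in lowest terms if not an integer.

Answer: 21/2

Derivation:
Old list (sorted, length 9): [-11, -7, -5, 8, 13, 18, 20, 24, 28]
Old median = 13
Insert x = -1
Old length odd (9). Middle was index 4 = 13.
New length even (10). New median = avg of two middle elements.
x = -1: 3 elements are < x, 6 elements are > x.
New sorted list: [-11, -7, -5, -1, 8, 13, 18, 20, 24, 28]
New median = 21/2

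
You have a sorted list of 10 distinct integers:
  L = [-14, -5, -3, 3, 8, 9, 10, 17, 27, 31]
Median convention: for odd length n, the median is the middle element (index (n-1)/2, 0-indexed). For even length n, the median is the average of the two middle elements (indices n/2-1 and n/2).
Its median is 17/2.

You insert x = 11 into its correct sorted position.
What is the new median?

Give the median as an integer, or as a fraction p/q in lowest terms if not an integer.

Answer: 9

Derivation:
Old list (sorted, length 10): [-14, -5, -3, 3, 8, 9, 10, 17, 27, 31]
Old median = 17/2
Insert x = 11
Old length even (10). Middle pair: indices 4,5 = 8,9.
New length odd (11). New median = single middle element.
x = 11: 7 elements are < x, 3 elements are > x.
New sorted list: [-14, -5, -3, 3, 8, 9, 10, 11, 17, 27, 31]
New median = 9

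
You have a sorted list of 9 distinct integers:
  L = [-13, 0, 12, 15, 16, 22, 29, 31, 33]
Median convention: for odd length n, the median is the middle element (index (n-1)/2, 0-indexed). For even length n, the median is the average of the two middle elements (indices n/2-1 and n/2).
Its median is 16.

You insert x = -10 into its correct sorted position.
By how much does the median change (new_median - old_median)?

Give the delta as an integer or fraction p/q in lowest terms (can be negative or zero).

Answer: -1/2

Derivation:
Old median = 16
After inserting x = -10: new sorted = [-13, -10, 0, 12, 15, 16, 22, 29, 31, 33]
New median = 31/2
Delta = 31/2 - 16 = -1/2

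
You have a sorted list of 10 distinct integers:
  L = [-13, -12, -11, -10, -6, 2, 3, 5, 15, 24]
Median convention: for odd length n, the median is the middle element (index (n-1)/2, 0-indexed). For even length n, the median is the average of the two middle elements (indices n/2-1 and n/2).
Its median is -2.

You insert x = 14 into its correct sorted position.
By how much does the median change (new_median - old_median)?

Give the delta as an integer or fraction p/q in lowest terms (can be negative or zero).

Answer: 4

Derivation:
Old median = -2
After inserting x = 14: new sorted = [-13, -12, -11, -10, -6, 2, 3, 5, 14, 15, 24]
New median = 2
Delta = 2 - -2 = 4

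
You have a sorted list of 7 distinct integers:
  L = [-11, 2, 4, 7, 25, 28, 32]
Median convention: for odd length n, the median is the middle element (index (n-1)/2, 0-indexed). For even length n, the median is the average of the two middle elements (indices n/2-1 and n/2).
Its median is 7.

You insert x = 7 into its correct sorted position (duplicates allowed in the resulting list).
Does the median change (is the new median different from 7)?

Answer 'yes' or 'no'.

Answer: no

Derivation:
Old median = 7
Insert x = 7
New median = 7
Changed? no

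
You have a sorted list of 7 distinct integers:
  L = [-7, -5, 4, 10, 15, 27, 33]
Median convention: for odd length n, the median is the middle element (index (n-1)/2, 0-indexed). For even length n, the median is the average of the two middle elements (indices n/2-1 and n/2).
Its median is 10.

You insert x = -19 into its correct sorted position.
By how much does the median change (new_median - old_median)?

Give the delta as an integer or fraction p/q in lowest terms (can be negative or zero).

Old median = 10
After inserting x = -19: new sorted = [-19, -7, -5, 4, 10, 15, 27, 33]
New median = 7
Delta = 7 - 10 = -3

Answer: -3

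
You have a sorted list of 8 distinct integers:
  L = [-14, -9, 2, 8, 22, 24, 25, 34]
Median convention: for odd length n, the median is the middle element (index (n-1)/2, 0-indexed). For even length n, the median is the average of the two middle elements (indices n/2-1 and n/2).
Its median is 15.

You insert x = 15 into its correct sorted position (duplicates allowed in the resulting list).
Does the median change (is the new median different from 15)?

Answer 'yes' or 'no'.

Old median = 15
Insert x = 15
New median = 15
Changed? no

Answer: no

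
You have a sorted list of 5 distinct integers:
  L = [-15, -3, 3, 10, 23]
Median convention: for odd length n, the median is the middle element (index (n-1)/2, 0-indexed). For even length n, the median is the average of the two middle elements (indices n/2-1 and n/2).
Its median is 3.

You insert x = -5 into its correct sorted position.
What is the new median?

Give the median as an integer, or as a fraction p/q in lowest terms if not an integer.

Old list (sorted, length 5): [-15, -3, 3, 10, 23]
Old median = 3
Insert x = -5
Old length odd (5). Middle was index 2 = 3.
New length even (6). New median = avg of two middle elements.
x = -5: 1 elements are < x, 4 elements are > x.
New sorted list: [-15, -5, -3, 3, 10, 23]
New median = 0

Answer: 0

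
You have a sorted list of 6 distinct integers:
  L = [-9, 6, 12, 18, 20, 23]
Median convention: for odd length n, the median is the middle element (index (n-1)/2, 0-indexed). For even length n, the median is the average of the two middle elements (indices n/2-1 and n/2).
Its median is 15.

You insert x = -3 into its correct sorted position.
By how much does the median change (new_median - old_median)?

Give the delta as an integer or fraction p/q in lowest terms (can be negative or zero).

Answer: -3

Derivation:
Old median = 15
After inserting x = -3: new sorted = [-9, -3, 6, 12, 18, 20, 23]
New median = 12
Delta = 12 - 15 = -3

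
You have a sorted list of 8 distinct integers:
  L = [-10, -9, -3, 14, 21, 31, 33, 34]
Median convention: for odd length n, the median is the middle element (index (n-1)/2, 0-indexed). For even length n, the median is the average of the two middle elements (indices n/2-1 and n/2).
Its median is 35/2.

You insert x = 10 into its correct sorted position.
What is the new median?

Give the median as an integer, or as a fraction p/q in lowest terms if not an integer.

Answer: 14

Derivation:
Old list (sorted, length 8): [-10, -9, -3, 14, 21, 31, 33, 34]
Old median = 35/2
Insert x = 10
Old length even (8). Middle pair: indices 3,4 = 14,21.
New length odd (9). New median = single middle element.
x = 10: 3 elements are < x, 5 elements are > x.
New sorted list: [-10, -9, -3, 10, 14, 21, 31, 33, 34]
New median = 14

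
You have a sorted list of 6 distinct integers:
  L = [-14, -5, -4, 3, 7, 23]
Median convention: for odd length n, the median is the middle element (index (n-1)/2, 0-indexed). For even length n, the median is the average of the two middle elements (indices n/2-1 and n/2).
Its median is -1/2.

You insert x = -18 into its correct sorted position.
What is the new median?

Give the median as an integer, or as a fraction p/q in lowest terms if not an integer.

Old list (sorted, length 6): [-14, -5, -4, 3, 7, 23]
Old median = -1/2
Insert x = -18
Old length even (6). Middle pair: indices 2,3 = -4,3.
New length odd (7). New median = single middle element.
x = -18: 0 elements are < x, 6 elements are > x.
New sorted list: [-18, -14, -5, -4, 3, 7, 23]
New median = -4

Answer: -4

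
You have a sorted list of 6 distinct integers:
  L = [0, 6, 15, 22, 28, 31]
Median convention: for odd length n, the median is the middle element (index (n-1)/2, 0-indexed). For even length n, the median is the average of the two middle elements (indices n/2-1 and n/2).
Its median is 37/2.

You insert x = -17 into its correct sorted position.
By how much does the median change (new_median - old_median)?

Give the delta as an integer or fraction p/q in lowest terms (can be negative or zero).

Answer: -7/2

Derivation:
Old median = 37/2
After inserting x = -17: new sorted = [-17, 0, 6, 15, 22, 28, 31]
New median = 15
Delta = 15 - 37/2 = -7/2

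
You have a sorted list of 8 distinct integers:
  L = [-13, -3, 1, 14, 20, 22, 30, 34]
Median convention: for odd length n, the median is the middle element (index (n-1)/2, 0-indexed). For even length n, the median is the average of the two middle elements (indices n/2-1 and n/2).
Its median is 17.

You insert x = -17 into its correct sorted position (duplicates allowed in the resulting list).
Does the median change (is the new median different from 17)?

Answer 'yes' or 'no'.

Old median = 17
Insert x = -17
New median = 14
Changed? yes

Answer: yes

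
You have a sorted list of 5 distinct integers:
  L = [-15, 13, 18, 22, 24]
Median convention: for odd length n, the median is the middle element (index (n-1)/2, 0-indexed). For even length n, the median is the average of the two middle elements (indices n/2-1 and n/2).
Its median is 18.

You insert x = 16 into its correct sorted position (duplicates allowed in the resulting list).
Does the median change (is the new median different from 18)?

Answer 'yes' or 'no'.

Old median = 18
Insert x = 16
New median = 17
Changed? yes

Answer: yes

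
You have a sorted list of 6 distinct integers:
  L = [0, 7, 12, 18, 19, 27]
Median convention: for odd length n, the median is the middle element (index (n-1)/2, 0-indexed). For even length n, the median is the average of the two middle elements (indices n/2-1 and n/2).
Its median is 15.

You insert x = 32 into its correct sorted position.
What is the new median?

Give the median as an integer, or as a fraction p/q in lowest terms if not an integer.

Answer: 18

Derivation:
Old list (sorted, length 6): [0, 7, 12, 18, 19, 27]
Old median = 15
Insert x = 32
Old length even (6). Middle pair: indices 2,3 = 12,18.
New length odd (7). New median = single middle element.
x = 32: 6 elements are < x, 0 elements are > x.
New sorted list: [0, 7, 12, 18, 19, 27, 32]
New median = 18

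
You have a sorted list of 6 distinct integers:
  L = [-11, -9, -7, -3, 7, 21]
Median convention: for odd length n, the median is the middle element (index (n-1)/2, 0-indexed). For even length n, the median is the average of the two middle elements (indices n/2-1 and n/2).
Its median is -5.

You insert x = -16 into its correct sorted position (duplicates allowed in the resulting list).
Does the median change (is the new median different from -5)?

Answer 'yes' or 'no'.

Old median = -5
Insert x = -16
New median = -7
Changed? yes

Answer: yes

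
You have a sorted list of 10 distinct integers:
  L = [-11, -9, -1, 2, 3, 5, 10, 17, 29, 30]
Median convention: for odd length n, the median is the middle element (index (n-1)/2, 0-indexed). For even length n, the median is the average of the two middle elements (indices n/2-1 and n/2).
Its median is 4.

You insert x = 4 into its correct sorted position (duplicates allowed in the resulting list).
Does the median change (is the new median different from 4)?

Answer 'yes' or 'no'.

Old median = 4
Insert x = 4
New median = 4
Changed? no

Answer: no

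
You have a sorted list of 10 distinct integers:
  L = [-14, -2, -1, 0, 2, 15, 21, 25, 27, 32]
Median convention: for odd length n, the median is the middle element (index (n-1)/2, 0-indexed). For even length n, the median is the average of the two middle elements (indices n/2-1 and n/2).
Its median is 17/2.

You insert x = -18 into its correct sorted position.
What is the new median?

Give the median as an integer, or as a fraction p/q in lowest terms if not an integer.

Old list (sorted, length 10): [-14, -2, -1, 0, 2, 15, 21, 25, 27, 32]
Old median = 17/2
Insert x = -18
Old length even (10). Middle pair: indices 4,5 = 2,15.
New length odd (11). New median = single middle element.
x = -18: 0 elements are < x, 10 elements are > x.
New sorted list: [-18, -14, -2, -1, 0, 2, 15, 21, 25, 27, 32]
New median = 2

Answer: 2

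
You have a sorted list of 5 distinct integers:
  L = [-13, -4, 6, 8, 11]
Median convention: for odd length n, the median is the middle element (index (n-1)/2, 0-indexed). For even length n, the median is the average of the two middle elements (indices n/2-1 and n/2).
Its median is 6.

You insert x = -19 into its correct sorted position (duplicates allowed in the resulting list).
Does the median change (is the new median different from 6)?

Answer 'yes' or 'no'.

Old median = 6
Insert x = -19
New median = 1
Changed? yes

Answer: yes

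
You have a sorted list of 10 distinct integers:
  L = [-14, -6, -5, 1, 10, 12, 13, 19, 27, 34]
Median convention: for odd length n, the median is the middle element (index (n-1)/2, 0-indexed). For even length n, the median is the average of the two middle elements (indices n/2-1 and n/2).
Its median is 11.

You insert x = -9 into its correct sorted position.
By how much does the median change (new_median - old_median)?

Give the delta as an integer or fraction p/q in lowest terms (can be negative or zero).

Old median = 11
After inserting x = -9: new sorted = [-14, -9, -6, -5, 1, 10, 12, 13, 19, 27, 34]
New median = 10
Delta = 10 - 11 = -1

Answer: -1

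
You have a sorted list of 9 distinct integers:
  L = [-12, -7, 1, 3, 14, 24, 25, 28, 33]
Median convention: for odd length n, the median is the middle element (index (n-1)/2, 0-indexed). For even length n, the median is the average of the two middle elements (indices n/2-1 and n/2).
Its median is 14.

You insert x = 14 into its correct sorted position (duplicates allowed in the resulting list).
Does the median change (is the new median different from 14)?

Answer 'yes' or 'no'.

Answer: no

Derivation:
Old median = 14
Insert x = 14
New median = 14
Changed? no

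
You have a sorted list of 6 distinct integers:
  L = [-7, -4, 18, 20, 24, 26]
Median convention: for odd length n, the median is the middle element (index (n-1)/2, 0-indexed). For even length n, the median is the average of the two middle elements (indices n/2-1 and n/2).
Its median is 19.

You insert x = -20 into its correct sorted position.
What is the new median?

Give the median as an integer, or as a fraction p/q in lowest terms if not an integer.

Old list (sorted, length 6): [-7, -4, 18, 20, 24, 26]
Old median = 19
Insert x = -20
Old length even (6). Middle pair: indices 2,3 = 18,20.
New length odd (7). New median = single middle element.
x = -20: 0 elements are < x, 6 elements are > x.
New sorted list: [-20, -7, -4, 18, 20, 24, 26]
New median = 18

Answer: 18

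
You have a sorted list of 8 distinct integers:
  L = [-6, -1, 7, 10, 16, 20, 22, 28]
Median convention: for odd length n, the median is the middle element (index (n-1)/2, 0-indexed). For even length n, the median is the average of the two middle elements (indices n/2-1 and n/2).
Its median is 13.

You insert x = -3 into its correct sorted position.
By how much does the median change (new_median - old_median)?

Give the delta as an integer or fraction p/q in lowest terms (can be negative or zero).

Answer: -3

Derivation:
Old median = 13
After inserting x = -3: new sorted = [-6, -3, -1, 7, 10, 16, 20, 22, 28]
New median = 10
Delta = 10 - 13 = -3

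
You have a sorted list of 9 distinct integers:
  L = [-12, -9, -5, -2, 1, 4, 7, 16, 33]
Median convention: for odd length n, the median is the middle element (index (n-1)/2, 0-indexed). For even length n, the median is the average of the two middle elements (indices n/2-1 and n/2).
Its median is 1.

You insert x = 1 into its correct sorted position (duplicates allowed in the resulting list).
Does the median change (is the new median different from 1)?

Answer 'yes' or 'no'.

Old median = 1
Insert x = 1
New median = 1
Changed? no

Answer: no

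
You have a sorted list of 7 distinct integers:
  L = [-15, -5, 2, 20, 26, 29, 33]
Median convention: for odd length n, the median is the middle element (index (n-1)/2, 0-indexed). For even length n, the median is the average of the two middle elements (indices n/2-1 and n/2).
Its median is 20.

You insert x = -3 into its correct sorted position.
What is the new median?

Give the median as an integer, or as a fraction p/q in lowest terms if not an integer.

Answer: 11

Derivation:
Old list (sorted, length 7): [-15, -5, 2, 20, 26, 29, 33]
Old median = 20
Insert x = -3
Old length odd (7). Middle was index 3 = 20.
New length even (8). New median = avg of two middle elements.
x = -3: 2 elements are < x, 5 elements are > x.
New sorted list: [-15, -5, -3, 2, 20, 26, 29, 33]
New median = 11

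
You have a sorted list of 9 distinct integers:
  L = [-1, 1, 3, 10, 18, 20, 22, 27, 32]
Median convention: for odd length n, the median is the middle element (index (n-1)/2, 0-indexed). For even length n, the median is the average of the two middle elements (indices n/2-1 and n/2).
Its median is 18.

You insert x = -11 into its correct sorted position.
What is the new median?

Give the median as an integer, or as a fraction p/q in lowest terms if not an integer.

Answer: 14

Derivation:
Old list (sorted, length 9): [-1, 1, 3, 10, 18, 20, 22, 27, 32]
Old median = 18
Insert x = -11
Old length odd (9). Middle was index 4 = 18.
New length even (10). New median = avg of two middle elements.
x = -11: 0 elements are < x, 9 elements are > x.
New sorted list: [-11, -1, 1, 3, 10, 18, 20, 22, 27, 32]
New median = 14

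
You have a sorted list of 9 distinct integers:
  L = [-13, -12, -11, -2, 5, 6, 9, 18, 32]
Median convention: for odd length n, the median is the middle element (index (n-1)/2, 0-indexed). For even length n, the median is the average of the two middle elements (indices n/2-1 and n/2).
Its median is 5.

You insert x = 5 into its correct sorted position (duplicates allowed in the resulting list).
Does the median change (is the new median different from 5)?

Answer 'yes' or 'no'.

Old median = 5
Insert x = 5
New median = 5
Changed? no

Answer: no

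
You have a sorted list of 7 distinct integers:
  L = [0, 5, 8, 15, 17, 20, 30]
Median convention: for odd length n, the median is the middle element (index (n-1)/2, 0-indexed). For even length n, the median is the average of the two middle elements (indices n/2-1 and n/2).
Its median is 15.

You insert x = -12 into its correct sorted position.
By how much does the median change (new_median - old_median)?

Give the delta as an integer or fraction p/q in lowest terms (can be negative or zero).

Old median = 15
After inserting x = -12: new sorted = [-12, 0, 5, 8, 15, 17, 20, 30]
New median = 23/2
Delta = 23/2 - 15 = -7/2

Answer: -7/2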